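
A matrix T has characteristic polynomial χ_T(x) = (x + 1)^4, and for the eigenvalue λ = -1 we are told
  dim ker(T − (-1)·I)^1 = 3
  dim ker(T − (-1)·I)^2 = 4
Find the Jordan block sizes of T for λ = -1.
Block sizes for λ = -1: [2, 1, 1]

From the dimensions of kernels of powers, the number of Jordan blocks of size at least j is d_j − d_{j−1} where d_j = dim ker(N^j) (with d_0 = 0). Computing the differences gives [3, 1].
The number of blocks of size exactly k is (#blocks of size ≥ k) − (#blocks of size ≥ k + 1), so the partition is: 2 block(s) of size 1, 1 block(s) of size 2.
In nonincreasing order the block sizes are [2, 1, 1].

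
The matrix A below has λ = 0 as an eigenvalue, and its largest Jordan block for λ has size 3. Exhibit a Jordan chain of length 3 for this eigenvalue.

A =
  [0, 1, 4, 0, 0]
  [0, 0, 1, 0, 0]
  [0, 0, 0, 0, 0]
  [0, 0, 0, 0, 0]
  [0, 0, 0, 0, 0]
A Jordan chain for λ = 0 of length 3:
v_1 = (1, 0, 0, 0, 0)ᵀ
v_2 = (4, 1, 0, 0, 0)ᵀ
v_3 = (0, 0, 1, 0, 0)ᵀ

Let N = A − (0)·I. We want v_3 with N^3 v_3 = 0 but N^2 v_3 ≠ 0; then v_{j-1} := N · v_j for j = 3, …, 2.

Pick v_3 = (0, 0, 1, 0, 0)ᵀ.
Then v_2 = N · v_3 = (4, 1, 0, 0, 0)ᵀ.
Then v_1 = N · v_2 = (1, 0, 0, 0, 0)ᵀ.

Sanity check: (A − (0)·I) v_1 = (0, 0, 0, 0, 0)ᵀ = 0. ✓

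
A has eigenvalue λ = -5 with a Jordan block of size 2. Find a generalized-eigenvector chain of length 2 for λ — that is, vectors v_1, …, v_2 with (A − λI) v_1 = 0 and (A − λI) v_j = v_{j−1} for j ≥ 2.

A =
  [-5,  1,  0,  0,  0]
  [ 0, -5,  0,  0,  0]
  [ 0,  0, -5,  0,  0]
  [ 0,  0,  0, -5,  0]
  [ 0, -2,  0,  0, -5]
A Jordan chain for λ = -5 of length 2:
v_1 = (1, 0, 0, 0, -2)ᵀ
v_2 = (0, 1, 0, 0, 0)ᵀ

Let N = A − (-5)·I. We want v_2 with N^2 v_2 = 0 but N^1 v_2 ≠ 0; then v_{j-1} := N · v_j for j = 2, …, 2.

Pick v_2 = (0, 1, 0, 0, 0)ᵀ.
Then v_1 = N · v_2 = (1, 0, 0, 0, -2)ᵀ.

Sanity check: (A − (-5)·I) v_1 = (0, 0, 0, 0, 0)ᵀ = 0. ✓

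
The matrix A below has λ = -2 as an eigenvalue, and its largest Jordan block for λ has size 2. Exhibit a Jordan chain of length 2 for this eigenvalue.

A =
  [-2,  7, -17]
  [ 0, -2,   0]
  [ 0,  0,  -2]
A Jordan chain for λ = -2 of length 2:
v_1 = (7, 0, 0)ᵀ
v_2 = (0, 1, 0)ᵀ

Let N = A − (-2)·I. We want v_2 with N^2 v_2 = 0 but N^1 v_2 ≠ 0; then v_{j-1} := N · v_j for j = 2, …, 2.

Pick v_2 = (0, 1, 0)ᵀ.
Then v_1 = N · v_2 = (7, 0, 0)ᵀ.

Sanity check: (A − (-2)·I) v_1 = (0, 0, 0)ᵀ = 0. ✓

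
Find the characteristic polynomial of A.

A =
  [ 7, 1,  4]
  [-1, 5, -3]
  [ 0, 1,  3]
x^3 - 15*x^2 + 75*x - 125

Expanding det(x·I − A) (e.g. by cofactor expansion or by noting that A is similar to its Jordan form J, which has the same characteristic polynomial as A) gives
  χ_A(x) = x^3 - 15*x^2 + 75*x - 125
which factors as (x - 5)^3. The eigenvalues (with algebraic multiplicities) are λ = 5 with multiplicity 3.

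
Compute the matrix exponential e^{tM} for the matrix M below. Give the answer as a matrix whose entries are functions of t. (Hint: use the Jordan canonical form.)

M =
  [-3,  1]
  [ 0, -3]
e^{tM} =
  [exp(-3*t), t*exp(-3*t)]
  [0, exp(-3*t)]

Strategy: write M = P · J · P⁻¹ where J is a Jordan canonical form, so e^{tM} = P · e^{tJ} · P⁻¹, and e^{tJ} can be computed block-by-block.

M has Jordan form
J =
  [-3,  1]
  [ 0, -3]
(up to reordering of blocks).

Per-block formulas:
  For a 2×2 Jordan block J_2(-3): exp(t · J_2(-3)) = e^(-3t)·(I + t·N), where N is the 2×2 nilpotent shift.

After assembling e^{tJ} and conjugating by P, we get:

e^{tM} =
  [exp(-3*t), t*exp(-3*t)]
  [0, exp(-3*t)]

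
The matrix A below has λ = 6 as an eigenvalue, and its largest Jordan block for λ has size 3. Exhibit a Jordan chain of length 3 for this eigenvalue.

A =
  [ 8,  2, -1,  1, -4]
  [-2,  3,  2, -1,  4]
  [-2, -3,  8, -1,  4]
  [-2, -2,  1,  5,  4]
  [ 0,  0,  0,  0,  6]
A Jordan chain for λ = 6 of length 3:
v_1 = (-1, 1, 1, 1, 0)ᵀ
v_2 = (2, -3, -3, -2, 0)ᵀ
v_3 = (0, 1, 0, 0, 0)ᵀ

Let N = A − (6)·I. We want v_3 with N^3 v_3 = 0 but N^2 v_3 ≠ 0; then v_{j-1} := N · v_j for j = 3, …, 2.

Pick v_3 = (0, 1, 0, 0, 0)ᵀ.
Then v_2 = N · v_3 = (2, -3, -3, -2, 0)ᵀ.
Then v_1 = N · v_2 = (-1, 1, 1, 1, 0)ᵀ.

Sanity check: (A − (6)·I) v_1 = (0, 0, 0, 0, 0)ᵀ = 0. ✓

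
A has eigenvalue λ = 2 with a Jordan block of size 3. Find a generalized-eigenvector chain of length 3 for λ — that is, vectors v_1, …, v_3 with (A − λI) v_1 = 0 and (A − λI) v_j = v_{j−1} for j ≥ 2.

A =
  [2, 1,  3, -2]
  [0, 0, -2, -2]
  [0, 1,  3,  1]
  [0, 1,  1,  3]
A Jordan chain for λ = 2 of length 3:
v_1 = (-1, 0, 0, 0)ᵀ
v_2 = (1, -2, 1, 1)ᵀ
v_3 = (0, 1, 0, 0)ᵀ

Let N = A − (2)·I. We want v_3 with N^3 v_3 = 0 but N^2 v_3 ≠ 0; then v_{j-1} := N · v_j for j = 3, …, 2.

Pick v_3 = (0, 1, 0, 0)ᵀ.
Then v_2 = N · v_3 = (1, -2, 1, 1)ᵀ.
Then v_1 = N · v_2 = (-1, 0, 0, 0)ᵀ.

Sanity check: (A − (2)·I) v_1 = (0, 0, 0, 0)ᵀ = 0. ✓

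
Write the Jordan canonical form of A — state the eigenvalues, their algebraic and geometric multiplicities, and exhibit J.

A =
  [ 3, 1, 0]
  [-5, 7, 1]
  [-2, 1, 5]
J_3(5)

The characteristic polynomial is
  det(x·I − A) = x^3 - 15*x^2 + 75*x - 125 = (x - 5)^3

Eigenvalues and multiplicities (the geometric multiplicity of λ is n − rank(A − λI), which equals the number of Jordan blocks for λ):
  λ = 5: algebraic multiplicity = 3, geometric multiplicity = 1

Determining the block sizes for each eigenvalue:
  λ = 5: one block (gm = 1), so the single block has size am = 3 → block sizes [3]

Assembling the blocks gives a Jordan form
J =
  [5, 1, 0]
  [0, 5, 1]
  [0, 0, 5]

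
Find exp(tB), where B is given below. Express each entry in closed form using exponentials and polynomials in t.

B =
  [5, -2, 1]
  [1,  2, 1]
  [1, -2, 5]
e^{tB} =
  [t*exp(4*t) + exp(4*t), -2*t*exp(4*t), t*exp(4*t)]
  [t*exp(4*t), -2*t*exp(4*t) + exp(4*t), t*exp(4*t)]
  [t*exp(4*t), -2*t*exp(4*t), t*exp(4*t) + exp(4*t)]

Strategy: write B = P · J · P⁻¹ where J is a Jordan canonical form, so e^{tB} = P · e^{tJ} · P⁻¹, and e^{tJ} can be computed block-by-block.

B has Jordan form
J =
  [4, 1, 0]
  [0, 4, 0]
  [0, 0, 4]
(up to reordering of blocks).

Per-block formulas:
  For a 1×1 block at λ = 4: exp(t · [4]) = [e^(4t)].
  For a 2×2 Jordan block J_2(4): exp(t · J_2(4)) = e^(4t)·(I + t·N), where N is the 2×2 nilpotent shift.

After assembling e^{tJ} and conjugating by P, we get:

e^{tB} =
  [t*exp(4*t) + exp(4*t), -2*t*exp(4*t), t*exp(4*t)]
  [t*exp(4*t), -2*t*exp(4*t) + exp(4*t), t*exp(4*t)]
  [t*exp(4*t), -2*t*exp(4*t), t*exp(4*t) + exp(4*t)]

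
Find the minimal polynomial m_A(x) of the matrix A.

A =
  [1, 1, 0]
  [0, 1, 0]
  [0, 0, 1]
x^2 - 2*x + 1

The characteristic polynomial is χ_A(x) = (x - 1)^3, so the eigenvalues are known. The minimal polynomial is
  m_A(x) = Π_λ (x − λ)^{k_λ}
where k_λ is the size of the *largest* Jordan block for λ (equivalently, the smallest k with (A − λI)^k v = 0 for every generalised eigenvector v of λ).

  λ = 1: largest Jordan block has size 2, contributing (x − 1)^2

So m_A(x) = (x - 1)^2 = x^2 - 2*x + 1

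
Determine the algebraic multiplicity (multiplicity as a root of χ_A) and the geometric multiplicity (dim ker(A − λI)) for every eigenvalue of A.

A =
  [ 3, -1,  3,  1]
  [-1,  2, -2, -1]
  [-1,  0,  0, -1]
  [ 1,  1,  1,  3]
λ = 2: alg = 4, geom = 2

Step 1 — factor the characteristic polynomial to read off the algebraic multiplicities:
  χ_A(x) = (x - 2)^4

Step 2 — compute geometric multiplicities via the rank-nullity identity g(λ) = n − rank(A − λI):
  rank(A − (2)·I) = 2, so dim ker(A − (2)·I) = n − 2 = 2

Summary:
  λ = 2: algebraic multiplicity = 4, geometric multiplicity = 2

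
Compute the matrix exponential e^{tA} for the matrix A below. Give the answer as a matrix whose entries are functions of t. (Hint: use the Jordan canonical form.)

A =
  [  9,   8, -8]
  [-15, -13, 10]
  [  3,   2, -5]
e^{tA} =
  [12*t*exp(-3*t) + exp(-3*t), 8*t*exp(-3*t), -8*t*exp(-3*t)]
  [-15*t*exp(-3*t), -10*t*exp(-3*t) + exp(-3*t), 10*t*exp(-3*t)]
  [3*t*exp(-3*t), 2*t*exp(-3*t), -2*t*exp(-3*t) + exp(-3*t)]

Strategy: write A = P · J · P⁻¹ where J is a Jordan canonical form, so e^{tA} = P · e^{tJ} · P⁻¹, and e^{tJ} can be computed block-by-block.

A has Jordan form
J =
  [-3,  1,  0]
  [ 0, -3,  0]
  [ 0,  0, -3]
(up to reordering of blocks).

Per-block formulas:
  For a 1×1 block at λ = -3: exp(t · [-3]) = [e^(-3t)].
  For a 2×2 Jordan block J_2(-3): exp(t · J_2(-3)) = e^(-3t)·(I + t·N), where N is the 2×2 nilpotent shift.

After assembling e^{tJ} and conjugating by P, we get:

e^{tA} =
  [12*t*exp(-3*t) + exp(-3*t), 8*t*exp(-3*t), -8*t*exp(-3*t)]
  [-15*t*exp(-3*t), -10*t*exp(-3*t) + exp(-3*t), 10*t*exp(-3*t)]
  [3*t*exp(-3*t), 2*t*exp(-3*t), -2*t*exp(-3*t) + exp(-3*t)]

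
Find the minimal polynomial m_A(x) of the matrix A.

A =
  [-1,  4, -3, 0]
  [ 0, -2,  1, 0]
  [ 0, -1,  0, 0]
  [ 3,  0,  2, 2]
x^4 + x^3 - 3*x^2 - 5*x - 2

The characteristic polynomial is χ_A(x) = (x - 2)*(x + 1)^3, so the eigenvalues are known. The minimal polynomial is
  m_A(x) = Π_λ (x − λ)^{k_λ}
where k_λ is the size of the *largest* Jordan block for λ (equivalently, the smallest k with (A − λI)^k v = 0 for every generalised eigenvector v of λ).

  λ = -1: largest Jordan block has size 3, contributing (x + 1)^3
  λ = 2: largest Jordan block has size 1, contributing (x − 2)

So m_A(x) = (x - 2)*(x + 1)^3 = x^4 + x^3 - 3*x^2 - 5*x - 2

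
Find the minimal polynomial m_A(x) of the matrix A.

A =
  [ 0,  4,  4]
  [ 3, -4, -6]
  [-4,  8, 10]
x^2 - 4*x + 4

The characteristic polynomial is χ_A(x) = (x - 2)^3, so the eigenvalues are known. The minimal polynomial is
  m_A(x) = Π_λ (x − λ)^{k_λ}
where k_λ is the size of the *largest* Jordan block for λ (equivalently, the smallest k with (A − λI)^k v = 0 for every generalised eigenvector v of λ).

  λ = 2: largest Jordan block has size 2, contributing (x − 2)^2

So m_A(x) = (x - 2)^2 = x^2 - 4*x + 4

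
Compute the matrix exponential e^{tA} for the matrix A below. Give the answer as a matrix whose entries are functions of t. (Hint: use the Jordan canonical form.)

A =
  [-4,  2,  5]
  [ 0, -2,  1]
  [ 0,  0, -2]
e^{tA} =
  [exp(-4*t), exp(-2*t) - exp(-4*t), t*exp(-2*t) + 2*exp(-2*t) - 2*exp(-4*t)]
  [0, exp(-2*t), t*exp(-2*t)]
  [0, 0, exp(-2*t)]

Strategy: write A = P · J · P⁻¹ where J is a Jordan canonical form, so e^{tA} = P · e^{tJ} · P⁻¹, and e^{tJ} can be computed block-by-block.

A has Jordan form
J =
  [-4,  0,  0]
  [ 0, -2,  1]
  [ 0,  0, -2]
(up to reordering of blocks).

Per-block formulas:
  For a 1×1 block at λ = -4: exp(t · [-4]) = [e^(-4t)].
  For a 2×2 Jordan block J_2(-2): exp(t · J_2(-2)) = e^(-2t)·(I + t·N), where N is the 2×2 nilpotent shift.

After assembling e^{tJ} and conjugating by P, we get:

e^{tA} =
  [exp(-4*t), exp(-2*t) - exp(-4*t), t*exp(-2*t) + 2*exp(-2*t) - 2*exp(-4*t)]
  [0, exp(-2*t), t*exp(-2*t)]
  [0, 0, exp(-2*t)]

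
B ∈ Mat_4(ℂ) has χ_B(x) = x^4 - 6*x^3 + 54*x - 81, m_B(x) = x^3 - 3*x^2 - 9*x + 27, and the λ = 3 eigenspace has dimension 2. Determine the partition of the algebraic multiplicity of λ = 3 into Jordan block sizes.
Block sizes for λ = 3: [2, 1]

Step 1 — from the characteristic polynomial, algebraic multiplicity of λ = 3 is 3. From dim ker(B − (3)·I) = 2, there are exactly 2 Jordan blocks for λ = 3.
Step 2 — from the minimal polynomial, the factor (x − 3)^2 tells us the largest block for λ = 3 has size 2.
Step 3 — with total size 3, 2 blocks, and largest block 2, the block sizes (in nonincreasing order) are [2, 1].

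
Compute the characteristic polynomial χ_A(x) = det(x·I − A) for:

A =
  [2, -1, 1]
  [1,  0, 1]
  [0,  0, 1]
x^3 - 3*x^2 + 3*x - 1

Expanding det(x·I − A) (e.g. by cofactor expansion or by noting that A is similar to its Jordan form J, which has the same characteristic polynomial as A) gives
  χ_A(x) = x^3 - 3*x^2 + 3*x - 1
which factors as (x - 1)^3. The eigenvalues (with algebraic multiplicities) are λ = 1 with multiplicity 3.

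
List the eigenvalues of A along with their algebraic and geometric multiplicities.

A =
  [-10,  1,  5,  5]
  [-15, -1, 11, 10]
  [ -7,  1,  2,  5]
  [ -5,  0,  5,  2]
λ = -3: alg = 3, geom = 1; λ = 2: alg = 1, geom = 1

Step 1 — factor the characteristic polynomial to read off the algebraic multiplicities:
  χ_A(x) = (x - 2)*(x + 3)^3

Step 2 — compute geometric multiplicities via the rank-nullity identity g(λ) = n − rank(A − λI):
  rank(A − (-3)·I) = 3, so dim ker(A − (-3)·I) = n − 3 = 1
  rank(A − (2)·I) = 3, so dim ker(A − (2)·I) = n − 3 = 1

Summary:
  λ = -3: algebraic multiplicity = 3, geometric multiplicity = 1
  λ = 2: algebraic multiplicity = 1, geometric multiplicity = 1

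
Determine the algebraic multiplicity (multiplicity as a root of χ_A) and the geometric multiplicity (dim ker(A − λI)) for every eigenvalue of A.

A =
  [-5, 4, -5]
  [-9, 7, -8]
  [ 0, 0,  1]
λ = 1: alg = 3, geom = 1

Step 1 — factor the characteristic polynomial to read off the algebraic multiplicities:
  χ_A(x) = (x - 1)^3

Step 2 — compute geometric multiplicities via the rank-nullity identity g(λ) = n − rank(A − λI):
  rank(A − (1)·I) = 2, so dim ker(A − (1)·I) = n − 2 = 1

Summary:
  λ = 1: algebraic multiplicity = 3, geometric multiplicity = 1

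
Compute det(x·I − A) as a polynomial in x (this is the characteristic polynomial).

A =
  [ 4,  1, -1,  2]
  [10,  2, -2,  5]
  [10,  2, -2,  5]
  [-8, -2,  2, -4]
x^4

Expanding det(x·I − A) (e.g. by cofactor expansion or by noting that A is similar to its Jordan form J, which has the same characteristic polynomial as A) gives
  χ_A(x) = x^4
which factors as x^4. The eigenvalues (with algebraic multiplicities) are λ = 0 with multiplicity 4.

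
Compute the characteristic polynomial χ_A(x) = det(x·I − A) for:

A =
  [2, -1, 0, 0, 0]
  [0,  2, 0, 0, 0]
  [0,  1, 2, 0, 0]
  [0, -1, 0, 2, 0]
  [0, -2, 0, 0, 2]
x^5 - 10*x^4 + 40*x^3 - 80*x^2 + 80*x - 32

Expanding det(x·I − A) (e.g. by cofactor expansion or by noting that A is similar to its Jordan form J, which has the same characteristic polynomial as A) gives
  χ_A(x) = x^5 - 10*x^4 + 40*x^3 - 80*x^2 + 80*x - 32
which factors as (x - 2)^5. The eigenvalues (with algebraic multiplicities) are λ = 2 with multiplicity 5.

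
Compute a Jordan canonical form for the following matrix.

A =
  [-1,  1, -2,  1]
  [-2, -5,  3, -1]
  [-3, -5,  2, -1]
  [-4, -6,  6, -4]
J_3(-2) ⊕ J_1(-2)

The characteristic polynomial is
  det(x·I − A) = x^4 + 8*x^3 + 24*x^2 + 32*x + 16 = (x + 2)^4

Eigenvalues and multiplicities (the geometric multiplicity of λ is n − rank(A − λI), which equals the number of Jordan blocks for λ):
  λ = -2: algebraic multiplicity = 4, geometric multiplicity = 2

Determining the block sizes for each eigenvalue:
  λ = -2: with am = 4 and gm = 2, the partition is not yet determined (e.g. several partitions of 4 into 2 parts exist). Let N = A − (-2)·I. Computing rank(N^1) = 2, rank(N^2) = 1, rank(N^3) = 0; the number of blocks of size ≥ j is rank(N^{j−1}) − rank(N^j), giving [2, 1, 1]. So we have 1 block(s) of size 3, 1 block(s) of size 1 → block sizes [3, 1]

Assembling the blocks gives a Jordan form
J =
  [-2,  1,  0,  0]
  [ 0, -2,  1,  0]
  [ 0,  0, -2,  0]
  [ 0,  0,  0, -2]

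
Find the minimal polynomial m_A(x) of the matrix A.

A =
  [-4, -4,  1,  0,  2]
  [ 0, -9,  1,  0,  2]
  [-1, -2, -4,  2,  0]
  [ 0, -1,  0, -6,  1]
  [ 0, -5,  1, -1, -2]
x^3 + 15*x^2 + 75*x + 125

The characteristic polynomial is χ_A(x) = (x + 5)^5, so the eigenvalues are known. The minimal polynomial is
  m_A(x) = Π_λ (x − λ)^{k_λ}
where k_λ is the size of the *largest* Jordan block for λ (equivalently, the smallest k with (A − λI)^k v = 0 for every generalised eigenvector v of λ).

  λ = -5: largest Jordan block has size 3, contributing (x + 5)^3

So m_A(x) = (x + 5)^3 = x^3 + 15*x^2 + 75*x + 125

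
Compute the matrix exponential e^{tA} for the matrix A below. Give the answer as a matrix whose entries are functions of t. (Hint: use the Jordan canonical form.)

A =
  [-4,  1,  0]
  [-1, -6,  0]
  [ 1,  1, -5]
e^{tA} =
  [t*exp(-5*t) + exp(-5*t), t*exp(-5*t), 0]
  [-t*exp(-5*t), -t*exp(-5*t) + exp(-5*t), 0]
  [t*exp(-5*t), t*exp(-5*t), exp(-5*t)]

Strategy: write A = P · J · P⁻¹ where J is a Jordan canonical form, so e^{tA} = P · e^{tJ} · P⁻¹, and e^{tJ} can be computed block-by-block.

A has Jordan form
J =
  [-5,  1,  0]
  [ 0, -5,  0]
  [ 0,  0, -5]
(up to reordering of blocks).

Per-block formulas:
  For a 1×1 block at λ = -5: exp(t · [-5]) = [e^(-5t)].
  For a 2×2 Jordan block J_2(-5): exp(t · J_2(-5)) = e^(-5t)·(I + t·N), where N is the 2×2 nilpotent shift.

After assembling e^{tJ} and conjugating by P, we get:

e^{tA} =
  [t*exp(-5*t) + exp(-5*t), t*exp(-5*t), 0]
  [-t*exp(-5*t), -t*exp(-5*t) + exp(-5*t), 0]
  [t*exp(-5*t), t*exp(-5*t), exp(-5*t)]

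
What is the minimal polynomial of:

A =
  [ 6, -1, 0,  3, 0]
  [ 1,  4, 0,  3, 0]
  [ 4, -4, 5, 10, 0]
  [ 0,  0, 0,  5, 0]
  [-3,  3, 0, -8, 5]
x^2 - 10*x + 25

The characteristic polynomial is χ_A(x) = (x - 5)^5, so the eigenvalues are known. The minimal polynomial is
  m_A(x) = Π_λ (x − λ)^{k_λ}
where k_λ is the size of the *largest* Jordan block for λ (equivalently, the smallest k with (A − λI)^k v = 0 for every generalised eigenvector v of λ).

  λ = 5: largest Jordan block has size 2, contributing (x − 5)^2

So m_A(x) = (x - 5)^2 = x^2 - 10*x + 25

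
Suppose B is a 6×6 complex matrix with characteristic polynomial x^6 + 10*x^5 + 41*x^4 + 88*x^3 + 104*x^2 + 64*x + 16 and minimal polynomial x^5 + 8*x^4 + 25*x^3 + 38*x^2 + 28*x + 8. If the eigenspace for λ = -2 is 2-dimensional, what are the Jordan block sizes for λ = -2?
Block sizes for λ = -2: [3, 1]

Step 1 — from the characteristic polynomial, algebraic multiplicity of λ = -2 is 4. From dim ker(B − (-2)·I) = 2, there are exactly 2 Jordan blocks for λ = -2.
Step 2 — from the minimal polynomial, the factor (x + 2)^3 tells us the largest block for λ = -2 has size 3.
Step 3 — with total size 4, 2 blocks, and largest block 3, the block sizes (in nonincreasing order) are [3, 1].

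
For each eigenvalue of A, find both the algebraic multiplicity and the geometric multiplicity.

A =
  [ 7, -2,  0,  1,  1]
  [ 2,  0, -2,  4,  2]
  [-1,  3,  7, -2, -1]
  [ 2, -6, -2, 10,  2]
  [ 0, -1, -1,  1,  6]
λ = 6: alg = 5, geom = 3

Step 1 — factor the characteristic polynomial to read off the algebraic multiplicities:
  χ_A(x) = (x - 6)^5

Step 2 — compute geometric multiplicities via the rank-nullity identity g(λ) = n − rank(A − λI):
  rank(A − (6)·I) = 2, so dim ker(A − (6)·I) = n − 2 = 3

Summary:
  λ = 6: algebraic multiplicity = 5, geometric multiplicity = 3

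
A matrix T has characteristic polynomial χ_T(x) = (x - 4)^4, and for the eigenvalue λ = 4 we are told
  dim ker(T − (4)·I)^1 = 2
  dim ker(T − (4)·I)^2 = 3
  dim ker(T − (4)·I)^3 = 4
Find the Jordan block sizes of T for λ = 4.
Block sizes for λ = 4: [3, 1]

From the dimensions of kernels of powers, the number of Jordan blocks of size at least j is d_j − d_{j−1} where d_j = dim ker(N^j) (with d_0 = 0). Computing the differences gives [2, 1, 1].
The number of blocks of size exactly k is (#blocks of size ≥ k) − (#blocks of size ≥ k + 1), so the partition is: 1 block(s) of size 1, 1 block(s) of size 3.
In nonincreasing order the block sizes are [3, 1].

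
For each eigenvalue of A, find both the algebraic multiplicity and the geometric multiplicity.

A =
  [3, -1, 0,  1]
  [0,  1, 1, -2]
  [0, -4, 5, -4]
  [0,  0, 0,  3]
λ = 3: alg = 4, geom = 2

Step 1 — factor the characteristic polynomial to read off the algebraic multiplicities:
  χ_A(x) = (x - 3)^4

Step 2 — compute geometric multiplicities via the rank-nullity identity g(λ) = n − rank(A − λI):
  rank(A − (3)·I) = 2, so dim ker(A − (3)·I) = n − 2 = 2

Summary:
  λ = 3: algebraic multiplicity = 4, geometric multiplicity = 2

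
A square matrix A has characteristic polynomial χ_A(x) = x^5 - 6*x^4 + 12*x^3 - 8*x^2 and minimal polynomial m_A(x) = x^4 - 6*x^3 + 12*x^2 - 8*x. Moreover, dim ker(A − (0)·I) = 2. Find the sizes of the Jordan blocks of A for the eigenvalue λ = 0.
Block sizes for λ = 0: [1, 1]

Step 1 — from the characteristic polynomial, algebraic multiplicity of λ = 0 is 2. From dim ker(A − (0)·I) = 2, there are exactly 2 Jordan blocks for λ = 0.
Step 2 — from the minimal polynomial, the factor (x − 0) tells us the largest block for λ = 0 has size 1.
Step 3 — with total size 2, 2 blocks, and largest block 1, the block sizes (in nonincreasing order) are [1, 1].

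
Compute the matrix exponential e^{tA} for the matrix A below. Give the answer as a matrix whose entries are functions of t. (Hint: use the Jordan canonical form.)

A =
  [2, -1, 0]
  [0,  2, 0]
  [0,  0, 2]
e^{tA} =
  [exp(2*t), -t*exp(2*t), 0]
  [0, exp(2*t), 0]
  [0, 0, exp(2*t)]

Strategy: write A = P · J · P⁻¹ where J is a Jordan canonical form, so e^{tA} = P · e^{tJ} · P⁻¹, and e^{tJ} can be computed block-by-block.

A has Jordan form
J =
  [2, 1, 0]
  [0, 2, 0]
  [0, 0, 2]
(up to reordering of blocks).

Per-block formulas:
  For a 2×2 Jordan block J_2(2): exp(t · J_2(2)) = e^(2t)·(I + t·N), where N is the 2×2 nilpotent shift.
  For a 1×1 block at λ = 2: exp(t · [2]) = [e^(2t)].

After assembling e^{tJ} and conjugating by P, we get:

e^{tA} =
  [exp(2*t), -t*exp(2*t), 0]
  [0, exp(2*t), 0]
  [0, 0, exp(2*t)]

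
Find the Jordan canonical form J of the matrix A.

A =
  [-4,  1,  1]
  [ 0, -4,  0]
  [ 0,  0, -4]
J_2(-4) ⊕ J_1(-4)

The characteristic polynomial is
  det(x·I − A) = x^3 + 12*x^2 + 48*x + 64 = (x + 4)^3

Eigenvalues and multiplicities (the geometric multiplicity of λ is n − rank(A − λI), which equals the number of Jordan blocks for λ):
  λ = -4: algebraic multiplicity = 3, geometric multiplicity = 2

Determining the block sizes for each eigenvalue:
  λ = -4: 2 blocks summing to 3 forces exactly one block of size 2 and the rest size 1 → block sizes [2, 1]

Assembling the blocks gives a Jordan form
J =
  [-4,  1,  0]
  [ 0, -4,  0]
  [ 0,  0, -4]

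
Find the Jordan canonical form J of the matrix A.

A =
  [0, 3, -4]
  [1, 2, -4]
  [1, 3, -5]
J_2(-1) ⊕ J_1(-1)

The characteristic polynomial is
  det(x·I − A) = x^3 + 3*x^2 + 3*x + 1 = (x + 1)^3

Eigenvalues and multiplicities (the geometric multiplicity of λ is n − rank(A − λI), which equals the number of Jordan blocks for λ):
  λ = -1: algebraic multiplicity = 3, geometric multiplicity = 2

Determining the block sizes for each eigenvalue:
  λ = -1: 2 blocks summing to 3 forces exactly one block of size 2 and the rest size 1 → block sizes [2, 1]

Assembling the blocks gives a Jordan form
J =
  [-1,  1,  0]
  [ 0, -1,  0]
  [ 0,  0, -1]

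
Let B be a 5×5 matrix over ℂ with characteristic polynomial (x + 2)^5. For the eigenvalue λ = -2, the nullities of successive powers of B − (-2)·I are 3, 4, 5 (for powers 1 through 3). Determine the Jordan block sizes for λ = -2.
Block sizes for λ = -2: [3, 1, 1]

From the dimensions of kernels of powers, the number of Jordan blocks of size at least j is d_j − d_{j−1} where d_j = dim ker(N^j) (with d_0 = 0). Computing the differences gives [3, 1, 1].
The number of blocks of size exactly k is (#blocks of size ≥ k) − (#blocks of size ≥ k + 1), so the partition is: 2 block(s) of size 1, 1 block(s) of size 3.
In nonincreasing order the block sizes are [3, 1, 1].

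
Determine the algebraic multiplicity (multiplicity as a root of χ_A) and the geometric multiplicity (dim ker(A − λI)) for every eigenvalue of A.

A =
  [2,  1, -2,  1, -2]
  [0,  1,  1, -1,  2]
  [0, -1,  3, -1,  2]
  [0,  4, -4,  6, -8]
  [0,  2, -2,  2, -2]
λ = 2: alg = 5, geom = 3

Step 1 — factor the characteristic polynomial to read off the algebraic multiplicities:
  χ_A(x) = (x - 2)^5

Step 2 — compute geometric multiplicities via the rank-nullity identity g(λ) = n − rank(A − λI):
  rank(A − (2)·I) = 2, so dim ker(A − (2)·I) = n − 2 = 3

Summary:
  λ = 2: algebraic multiplicity = 5, geometric multiplicity = 3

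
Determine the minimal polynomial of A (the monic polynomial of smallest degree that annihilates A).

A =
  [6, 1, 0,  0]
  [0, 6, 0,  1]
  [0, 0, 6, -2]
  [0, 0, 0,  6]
x^3 - 18*x^2 + 108*x - 216

The characteristic polynomial is χ_A(x) = (x - 6)^4, so the eigenvalues are known. The minimal polynomial is
  m_A(x) = Π_λ (x − λ)^{k_λ}
where k_λ is the size of the *largest* Jordan block for λ (equivalently, the smallest k with (A − λI)^k v = 0 for every generalised eigenvector v of λ).

  λ = 6: largest Jordan block has size 3, contributing (x − 6)^3

So m_A(x) = (x - 6)^3 = x^3 - 18*x^2 + 108*x - 216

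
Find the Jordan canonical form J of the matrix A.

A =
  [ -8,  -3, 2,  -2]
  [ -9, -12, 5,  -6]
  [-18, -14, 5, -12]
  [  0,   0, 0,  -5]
J_3(-5) ⊕ J_1(-5)

The characteristic polynomial is
  det(x·I − A) = x^4 + 20*x^3 + 150*x^2 + 500*x + 625 = (x + 5)^4

Eigenvalues and multiplicities (the geometric multiplicity of λ is n − rank(A − λI), which equals the number of Jordan blocks for λ):
  λ = -5: algebraic multiplicity = 4, geometric multiplicity = 2

Determining the block sizes for each eigenvalue:
  λ = -5: with am = 4 and gm = 2, the partition is not yet determined (e.g. several partitions of 4 into 2 parts exist). Let N = A − (-5)·I. Computing rank(N^1) = 2, rank(N^2) = 1, rank(N^3) = 0; the number of blocks of size ≥ j is rank(N^{j−1}) − rank(N^j), giving [2, 1, 1]. So we have 1 block(s) of size 3, 1 block(s) of size 1 → block sizes [3, 1]

Assembling the blocks gives a Jordan form
J =
  [-5,  1,  0,  0]
  [ 0, -5,  1,  0]
  [ 0,  0, -5,  0]
  [ 0,  0,  0, -5]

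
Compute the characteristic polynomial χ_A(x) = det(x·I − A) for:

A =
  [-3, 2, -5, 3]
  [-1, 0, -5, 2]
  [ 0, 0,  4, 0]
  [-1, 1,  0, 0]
x^4 - x^3 - 9*x^2 - 11*x - 4

Expanding det(x·I − A) (e.g. by cofactor expansion or by noting that A is similar to its Jordan form J, which has the same characteristic polynomial as A) gives
  χ_A(x) = x^4 - x^3 - 9*x^2 - 11*x - 4
which factors as (x - 4)*(x + 1)^3. The eigenvalues (with algebraic multiplicities) are λ = -1 with multiplicity 3, λ = 4 with multiplicity 1.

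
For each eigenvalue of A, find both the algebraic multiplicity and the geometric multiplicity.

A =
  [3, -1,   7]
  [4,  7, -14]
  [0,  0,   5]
λ = 5: alg = 3, geom = 2

Step 1 — factor the characteristic polynomial to read off the algebraic multiplicities:
  χ_A(x) = (x - 5)^3

Step 2 — compute geometric multiplicities via the rank-nullity identity g(λ) = n − rank(A − λI):
  rank(A − (5)·I) = 1, so dim ker(A − (5)·I) = n − 1 = 2

Summary:
  λ = 5: algebraic multiplicity = 3, geometric multiplicity = 2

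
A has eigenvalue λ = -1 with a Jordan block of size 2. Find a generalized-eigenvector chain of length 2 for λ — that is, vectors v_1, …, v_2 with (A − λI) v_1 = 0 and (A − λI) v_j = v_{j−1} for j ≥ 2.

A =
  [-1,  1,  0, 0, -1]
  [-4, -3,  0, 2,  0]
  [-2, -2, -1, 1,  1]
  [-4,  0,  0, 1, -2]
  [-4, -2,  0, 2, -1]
A Jordan chain for λ = -1 of length 2:
v_1 = (0, -4, -2, -4, -4)ᵀ
v_2 = (1, 0, 0, 0, 0)ᵀ

Let N = A − (-1)·I. We want v_2 with N^2 v_2 = 0 but N^1 v_2 ≠ 0; then v_{j-1} := N · v_j for j = 2, …, 2.

Pick v_2 = (1, 0, 0, 0, 0)ᵀ.
Then v_1 = N · v_2 = (0, -4, -2, -4, -4)ᵀ.

Sanity check: (A − (-1)·I) v_1 = (0, 0, 0, 0, 0)ᵀ = 0. ✓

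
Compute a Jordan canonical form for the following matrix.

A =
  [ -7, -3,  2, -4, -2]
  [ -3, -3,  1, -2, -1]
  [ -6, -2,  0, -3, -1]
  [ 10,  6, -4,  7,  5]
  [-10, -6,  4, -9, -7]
J_3(-2) ⊕ J_2(-2)

The characteristic polynomial is
  det(x·I − A) = x^5 + 10*x^4 + 40*x^3 + 80*x^2 + 80*x + 32 = (x + 2)^5

Eigenvalues and multiplicities (the geometric multiplicity of λ is n − rank(A − λI), which equals the number of Jordan blocks for λ):
  λ = -2: algebraic multiplicity = 5, geometric multiplicity = 2

Determining the block sizes for each eigenvalue:
  λ = -2: with am = 5 and gm = 2, the partition is not yet determined (e.g. several partitions of 5 into 2 parts exist). Let N = A − (-2)·I. Computing rank(N^1) = 3, rank(N^2) = 1, rank(N^3) = 0; the number of blocks of size ≥ j is rank(N^{j−1}) − rank(N^j), giving [2, 2, 1]. So we have 1 block(s) of size 3, 1 block(s) of size 2 → block sizes [3, 2]

Assembling the blocks gives a Jordan form
J =
  [-2,  1,  0,  0,  0]
  [ 0, -2,  1,  0,  0]
  [ 0,  0, -2,  0,  0]
  [ 0,  0,  0, -2,  1]
  [ 0,  0,  0,  0, -2]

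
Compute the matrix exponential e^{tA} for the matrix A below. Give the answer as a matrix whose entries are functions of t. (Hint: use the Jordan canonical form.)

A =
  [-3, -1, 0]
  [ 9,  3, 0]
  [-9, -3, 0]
e^{tA} =
  [1 - 3*t, -t, 0]
  [9*t, 3*t + 1, 0]
  [-9*t, -3*t, 1]

Strategy: write A = P · J · P⁻¹ where J is a Jordan canonical form, so e^{tA} = P · e^{tJ} · P⁻¹, and e^{tJ} can be computed block-by-block.

A has Jordan form
J =
  [0, 1, 0]
  [0, 0, 0]
  [0, 0, 0]
(up to reordering of blocks).

Per-block formulas:
  For a 2×2 Jordan block J_2(0): exp(t · J_2(0)) = e^(0t)·(I + t·N), where N is the 2×2 nilpotent shift.
  For a 1×1 block at λ = 0: exp(t · [0]) = [e^(0t)].

After assembling e^{tJ} and conjugating by P, we get:

e^{tA} =
  [1 - 3*t, -t, 0]
  [9*t, 3*t + 1, 0]
  [-9*t, -3*t, 1]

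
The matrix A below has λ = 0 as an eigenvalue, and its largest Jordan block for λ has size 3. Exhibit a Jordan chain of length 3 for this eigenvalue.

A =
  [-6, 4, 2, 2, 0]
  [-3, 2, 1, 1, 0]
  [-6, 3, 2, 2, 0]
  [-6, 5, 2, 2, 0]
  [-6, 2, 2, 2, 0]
A Jordan chain for λ = 0 of length 3:
v_1 = (0, 0, 3, -3, 6)ᵀ
v_2 = (-6, -3, -6, -6, -6)ᵀ
v_3 = (1, 0, 0, 0, 0)ᵀ

Let N = A − (0)·I. We want v_3 with N^3 v_3 = 0 but N^2 v_3 ≠ 0; then v_{j-1} := N · v_j for j = 3, …, 2.

Pick v_3 = (1, 0, 0, 0, 0)ᵀ.
Then v_2 = N · v_3 = (-6, -3, -6, -6, -6)ᵀ.
Then v_1 = N · v_2 = (0, 0, 3, -3, 6)ᵀ.

Sanity check: (A − (0)·I) v_1 = (0, 0, 0, 0, 0)ᵀ = 0. ✓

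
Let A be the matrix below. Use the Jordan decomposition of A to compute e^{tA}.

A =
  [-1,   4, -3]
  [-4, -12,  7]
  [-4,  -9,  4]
e^{tA} =
  [2*t*exp(-3*t) + exp(-3*t), -t^2*exp(-3*t)/2 + 4*t*exp(-3*t), t^2*exp(-3*t)/2 - 3*t*exp(-3*t)]
  [-4*t*exp(-3*t), t^2*exp(-3*t) - 9*t*exp(-3*t) + exp(-3*t), -t^2*exp(-3*t) + 7*t*exp(-3*t)]
  [-4*t*exp(-3*t), t^2*exp(-3*t) - 9*t*exp(-3*t), -t^2*exp(-3*t) + 7*t*exp(-3*t) + exp(-3*t)]

Strategy: write A = P · J · P⁻¹ where J is a Jordan canonical form, so e^{tA} = P · e^{tJ} · P⁻¹, and e^{tJ} can be computed block-by-block.

A has Jordan form
J =
  [-3,  1,  0]
  [ 0, -3,  1]
  [ 0,  0, -3]
(up to reordering of blocks).

Per-block formulas:
  For a 3×3 Jordan block J_3(-3): exp(t · J_3(-3)) = e^(-3t)·(I + t·N + (t^2/2)·N^2), where N is the 3×3 nilpotent shift.

After assembling e^{tJ} and conjugating by P, we get:

e^{tA} =
  [2*t*exp(-3*t) + exp(-3*t), -t^2*exp(-3*t)/2 + 4*t*exp(-3*t), t^2*exp(-3*t)/2 - 3*t*exp(-3*t)]
  [-4*t*exp(-3*t), t^2*exp(-3*t) - 9*t*exp(-3*t) + exp(-3*t), -t^2*exp(-3*t) + 7*t*exp(-3*t)]
  [-4*t*exp(-3*t), t^2*exp(-3*t) - 9*t*exp(-3*t), -t^2*exp(-3*t) + 7*t*exp(-3*t) + exp(-3*t)]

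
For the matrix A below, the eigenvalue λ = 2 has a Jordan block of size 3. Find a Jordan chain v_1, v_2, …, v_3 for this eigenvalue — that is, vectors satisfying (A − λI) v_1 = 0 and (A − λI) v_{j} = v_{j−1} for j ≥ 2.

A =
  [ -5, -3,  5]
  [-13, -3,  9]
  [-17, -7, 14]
A Jordan chain for λ = 2 of length 3:
v_1 = (3, 3, 6)ᵀ
v_2 = (-7, -13, -17)ᵀ
v_3 = (1, 0, 0)ᵀ

Let N = A − (2)·I. We want v_3 with N^3 v_3 = 0 but N^2 v_3 ≠ 0; then v_{j-1} := N · v_j for j = 3, …, 2.

Pick v_3 = (1, 0, 0)ᵀ.
Then v_2 = N · v_3 = (-7, -13, -17)ᵀ.
Then v_1 = N · v_2 = (3, 3, 6)ᵀ.

Sanity check: (A − (2)·I) v_1 = (0, 0, 0)ᵀ = 0. ✓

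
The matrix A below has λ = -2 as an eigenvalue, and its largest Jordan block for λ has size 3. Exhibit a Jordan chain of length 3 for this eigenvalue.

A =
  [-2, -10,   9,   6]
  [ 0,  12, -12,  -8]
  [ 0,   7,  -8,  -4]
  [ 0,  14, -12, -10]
A Jordan chain for λ = -2 of length 3:
v_1 = (7, 0, 0, 0)ᵀ
v_2 = (-10, 14, 7, 14)ᵀ
v_3 = (0, 1, 0, 0)ᵀ

Let N = A − (-2)·I. We want v_3 with N^3 v_3 = 0 but N^2 v_3 ≠ 0; then v_{j-1} := N · v_j for j = 3, …, 2.

Pick v_3 = (0, 1, 0, 0)ᵀ.
Then v_2 = N · v_3 = (-10, 14, 7, 14)ᵀ.
Then v_1 = N · v_2 = (7, 0, 0, 0)ᵀ.

Sanity check: (A − (-2)·I) v_1 = (0, 0, 0, 0)ᵀ = 0. ✓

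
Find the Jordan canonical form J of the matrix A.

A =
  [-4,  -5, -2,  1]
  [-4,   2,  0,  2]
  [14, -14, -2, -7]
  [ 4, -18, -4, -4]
J_2(-2) ⊕ J_2(-2)

The characteristic polynomial is
  det(x·I − A) = x^4 + 8*x^3 + 24*x^2 + 32*x + 16 = (x + 2)^4

Eigenvalues and multiplicities (the geometric multiplicity of λ is n − rank(A − λI), which equals the number of Jordan blocks for λ):
  λ = -2: algebraic multiplicity = 4, geometric multiplicity = 2

Determining the block sizes for each eigenvalue:
  λ = -2: with am = 4 and gm = 2, the partition is not yet determined (e.g. several partitions of 4 into 2 parts exist). Let N = A − (-2)·I. Computing rank(N^1) = 2, rank(N^2) = 0; the number of blocks of size ≥ j is rank(N^{j−1}) − rank(N^j), giving [2, 2]. So we have 2 block(s) of size 2 → block sizes [2, 2]

Assembling the blocks gives a Jordan form
J =
  [-2,  1,  0,  0]
  [ 0, -2,  0,  0]
  [ 0,  0, -2,  1]
  [ 0,  0,  0, -2]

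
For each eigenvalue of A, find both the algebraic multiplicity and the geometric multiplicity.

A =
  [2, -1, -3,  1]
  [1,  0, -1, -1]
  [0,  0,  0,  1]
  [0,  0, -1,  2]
λ = 1: alg = 4, geom = 2

Step 1 — factor the characteristic polynomial to read off the algebraic multiplicities:
  χ_A(x) = (x - 1)^4

Step 2 — compute geometric multiplicities via the rank-nullity identity g(λ) = n − rank(A − λI):
  rank(A − (1)·I) = 2, so dim ker(A − (1)·I) = n − 2 = 2

Summary:
  λ = 1: algebraic multiplicity = 4, geometric multiplicity = 2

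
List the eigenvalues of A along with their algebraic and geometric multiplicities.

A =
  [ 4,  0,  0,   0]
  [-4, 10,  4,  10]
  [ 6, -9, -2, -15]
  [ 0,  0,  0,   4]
λ = 4: alg = 4, geom = 3

Step 1 — factor the characteristic polynomial to read off the algebraic multiplicities:
  χ_A(x) = (x - 4)^4

Step 2 — compute geometric multiplicities via the rank-nullity identity g(λ) = n − rank(A − λI):
  rank(A − (4)·I) = 1, so dim ker(A − (4)·I) = n − 1 = 3

Summary:
  λ = 4: algebraic multiplicity = 4, geometric multiplicity = 3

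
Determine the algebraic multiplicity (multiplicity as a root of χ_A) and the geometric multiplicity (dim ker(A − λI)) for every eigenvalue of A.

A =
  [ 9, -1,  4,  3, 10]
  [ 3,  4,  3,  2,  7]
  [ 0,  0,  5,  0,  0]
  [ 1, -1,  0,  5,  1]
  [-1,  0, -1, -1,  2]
λ = 5: alg = 5, geom = 2

Step 1 — factor the characteristic polynomial to read off the algebraic multiplicities:
  χ_A(x) = (x - 5)^5

Step 2 — compute geometric multiplicities via the rank-nullity identity g(λ) = n − rank(A − λI):
  rank(A − (5)·I) = 3, so dim ker(A − (5)·I) = n − 3 = 2

Summary:
  λ = 5: algebraic multiplicity = 5, geometric multiplicity = 2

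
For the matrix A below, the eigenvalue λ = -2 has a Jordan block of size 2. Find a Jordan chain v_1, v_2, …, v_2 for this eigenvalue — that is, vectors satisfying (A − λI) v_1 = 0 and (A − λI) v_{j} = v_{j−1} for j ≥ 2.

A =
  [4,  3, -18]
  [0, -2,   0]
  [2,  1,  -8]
A Jordan chain for λ = -2 of length 2:
v_1 = (6, 0, 2)ᵀ
v_2 = (1, 0, 0)ᵀ

Let N = A − (-2)·I. We want v_2 with N^2 v_2 = 0 but N^1 v_2 ≠ 0; then v_{j-1} := N · v_j for j = 2, …, 2.

Pick v_2 = (1, 0, 0)ᵀ.
Then v_1 = N · v_2 = (6, 0, 2)ᵀ.

Sanity check: (A − (-2)·I) v_1 = (0, 0, 0)ᵀ = 0. ✓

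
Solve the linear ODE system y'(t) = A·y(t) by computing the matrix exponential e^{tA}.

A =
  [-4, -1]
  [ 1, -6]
e^{tA} =
  [t*exp(-5*t) + exp(-5*t), -t*exp(-5*t)]
  [t*exp(-5*t), -t*exp(-5*t) + exp(-5*t)]

Strategy: write A = P · J · P⁻¹ where J is a Jordan canonical form, so e^{tA} = P · e^{tJ} · P⁻¹, and e^{tJ} can be computed block-by-block.

A has Jordan form
J =
  [-5,  1]
  [ 0, -5]
(up to reordering of blocks).

Per-block formulas:
  For a 2×2 Jordan block J_2(-5): exp(t · J_2(-5)) = e^(-5t)·(I + t·N), where N is the 2×2 nilpotent shift.

After assembling e^{tJ} and conjugating by P, we get:

e^{tA} =
  [t*exp(-5*t) + exp(-5*t), -t*exp(-5*t)]
  [t*exp(-5*t), -t*exp(-5*t) + exp(-5*t)]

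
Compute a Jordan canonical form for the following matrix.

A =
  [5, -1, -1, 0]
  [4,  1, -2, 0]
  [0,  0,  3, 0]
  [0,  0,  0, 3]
J_2(3) ⊕ J_1(3) ⊕ J_1(3)

The characteristic polynomial is
  det(x·I − A) = x^4 - 12*x^3 + 54*x^2 - 108*x + 81 = (x - 3)^4

Eigenvalues and multiplicities (the geometric multiplicity of λ is n − rank(A − λI), which equals the number of Jordan blocks for λ):
  λ = 3: algebraic multiplicity = 4, geometric multiplicity = 3

Determining the block sizes for each eigenvalue:
  λ = 3: 3 blocks summing to 4 forces exactly one block of size 2 and the rest size 1 → block sizes [2, 1, 1]

Assembling the blocks gives a Jordan form
J =
  [3, 1, 0, 0]
  [0, 3, 0, 0]
  [0, 0, 3, 0]
  [0, 0, 0, 3]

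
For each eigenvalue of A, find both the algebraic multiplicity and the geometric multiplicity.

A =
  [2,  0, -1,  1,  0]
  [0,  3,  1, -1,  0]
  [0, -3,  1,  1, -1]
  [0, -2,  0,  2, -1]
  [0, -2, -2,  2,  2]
λ = 2: alg = 5, geom = 2

Step 1 — factor the characteristic polynomial to read off the algebraic multiplicities:
  χ_A(x) = (x - 2)^5

Step 2 — compute geometric multiplicities via the rank-nullity identity g(λ) = n − rank(A − λI):
  rank(A − (2)·I) = 3, so dim ker(A − (2)·I) = n − 3 = 2

Summary:
  λ = 2: algebraic multiplicity = 5, geometric multiplicity = 2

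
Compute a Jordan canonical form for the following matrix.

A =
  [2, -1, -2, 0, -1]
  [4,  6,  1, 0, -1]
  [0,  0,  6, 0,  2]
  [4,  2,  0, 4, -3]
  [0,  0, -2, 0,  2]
J_3(4) ⊕ J_2(4)

The characteristic polynomial is
  det(x·I − A) = x^5 - 20*x^4 + 160*x^3 - 640*x^2 + 1280*x - 1024 = (x - 4)^5

Eigenvalues and multiplicities (the geometric multiplicity of λ is n − rank(A − λI), which equals the number of Jordan blocks for λ):
  λ = 4: algebraic multiplicity = 5, geometric multiplicity = 2

Determining the block sizes for each eigenvalue:
  λ = 4: with am = 5 and gm = 2, the partition is not yet determined (e.g. several partitions of 5 into 2 parts exist). Let N = A − (4)·I. Computing rank(N^1) = 3, rank(N^2) = 1, rank(N^3) = 0; the number of blocks of size ≥ j is rank(N^{j−1}) − rank(N^j), giving [2, 2, 1]. So we have 1 block(s) of size 3, 1 block(s) of size 2 → block sizes [3, 2]

Assembling the blocks gives a Jordan form
J =
  [4, 1, 0, 0, 0]
  [0, 4, 1, 0, 0]
  [0, 0, 4, 0, 0]
  [0, 0, 0, 4, 1]
  [0, 0, 0, 0, 4]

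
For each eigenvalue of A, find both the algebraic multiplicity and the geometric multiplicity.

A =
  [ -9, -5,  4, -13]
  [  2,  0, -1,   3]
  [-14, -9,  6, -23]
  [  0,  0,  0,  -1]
λ = -1: alg = 4, geom = 2

Step 1 — factor the characteristic polynomial to read off the algebraic multiplicities:
  χ_A(x) = (x + 1)^4

Step 2 — compute geometric multiplicities via the rank-nullity identity g(λ) = n − rank(A − λI):
  rank(A − (-1)·I) = 2, so dim ker(A − (-1)·I) = n − 2 = 2

Summary:
  λ = -1: algebraic multiplicity = 4, geometric multiplicity = 2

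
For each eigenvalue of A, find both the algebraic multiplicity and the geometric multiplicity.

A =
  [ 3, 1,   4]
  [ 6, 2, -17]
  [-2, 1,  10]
λ = 5: alg = 3, geom = 1

Step 1 — factor the characteristic polynomial to read off the algebraic multiplicities:
  χ_A(x) = (x - 5)^3

Step 2 — compute geometric multiplicities via the rank-nullity identity g(λ) = n − rank(A − λI):
  rank(A − (5)·I) = 2, so dim ker(A − (5)·I) = n − 2 = 1

Summary:
  λ = 5: algebraic multiplicity = 3, geometric multiplicity = 1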